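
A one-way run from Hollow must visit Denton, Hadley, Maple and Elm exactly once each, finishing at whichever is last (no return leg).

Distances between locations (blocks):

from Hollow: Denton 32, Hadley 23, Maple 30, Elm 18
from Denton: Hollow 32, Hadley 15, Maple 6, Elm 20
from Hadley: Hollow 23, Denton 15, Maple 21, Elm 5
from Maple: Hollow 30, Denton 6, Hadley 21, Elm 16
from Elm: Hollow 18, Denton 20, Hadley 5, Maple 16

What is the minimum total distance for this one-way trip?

Shortest open route: 44 blocks.

There are 4! = 24 possible orderings.
Hollow→Denton→Hadley→Maple→Elm: 32+15+21+16 = 84
Hollow→Denton→Hadley→Elm→Maple: 32+15+5+16 = 68
Hollow→Denton→Maple→Hadley→Elm: 32+6+21+5 = 64
Hollow→Denton→Maple→Elm→Hadley: 32+6+16+5 = 59
Hollow→Denton→Elm→Hadley→Maple: 32+20+5+21 = 78
Hollow→Denton→Elm→Maple→Hadley: 32+20+16+21 = 89
Hollow→Hadley→Denton→Maple→Elm: 23+15+6+16 = 60
Hollow→Hadley→Denton→Elm→Maple: 23+15+20+16 = 74
Hollow→Hadley→Maple→Denton→Elm: 23+21+6+20 = 70
Hollow→Hadley→Maple→Elm→Denton: 23+21+16+20 = 80
Hollow→Hadley→Elm→Denton→Maple: 23+5+20+6 = 54
Hollow→Hadley→Elm→Maple→Denton: 23+5+16+6 = 50
Hollow→Maple→Denton→Hadley→Elm: 30+6+15+5 = 56
Hollow→Maple→Denton→Elm→Hadley: 30+6+20+5 = 61
… (10 more)
Hollow→Elm→Hadley→Denton→Maple: 18+5+15+6 = 44  ← best
The minimum is 44.
One shortest path: Hollow → Elm → Hadley → Denton → Maple.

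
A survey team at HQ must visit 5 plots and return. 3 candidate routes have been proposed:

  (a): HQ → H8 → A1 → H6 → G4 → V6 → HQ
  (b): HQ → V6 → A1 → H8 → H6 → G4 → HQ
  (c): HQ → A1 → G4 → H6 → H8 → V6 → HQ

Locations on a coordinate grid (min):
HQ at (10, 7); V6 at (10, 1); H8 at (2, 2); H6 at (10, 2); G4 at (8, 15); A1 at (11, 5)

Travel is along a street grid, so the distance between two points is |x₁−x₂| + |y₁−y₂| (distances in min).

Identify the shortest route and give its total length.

(a): 13 + 12 + 4 + 15 + 16 + 6 = 66
(b): 6 + 5 + 12 + 8 + 15 + 10 = 56
(c): 3 + 13 + 15 + 8 + 9 + 6 = 54

54 min — (c) is the shortest.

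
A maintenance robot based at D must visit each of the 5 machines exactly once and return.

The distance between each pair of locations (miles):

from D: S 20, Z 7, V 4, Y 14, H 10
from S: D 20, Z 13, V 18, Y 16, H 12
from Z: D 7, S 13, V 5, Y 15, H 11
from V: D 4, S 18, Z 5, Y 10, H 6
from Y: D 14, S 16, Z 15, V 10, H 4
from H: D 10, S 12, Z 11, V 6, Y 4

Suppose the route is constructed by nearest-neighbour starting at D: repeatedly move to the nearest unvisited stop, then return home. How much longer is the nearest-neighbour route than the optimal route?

From D: V=4, Z=7, H=10, Y=14, S=20 → choose V (4).
From V: Z=5, H=6, Y=10, S=18 → choose Z (5).
From Z: H=11, S=13, Y=15 → choose H (11).
From H: Y=4, S=12 → choose Y (4).
From Y: S=16 → choose S (16).
NN route D → V → Z → H → Y → S → D costs 60.
Optimal: D → Z → S → Y → H → V → D costs 50 (by enumerating all 60 distinct tours).
Excess = 60 − 50 = 10.

The nearest-neighbour route is 10 miles longer than optimal.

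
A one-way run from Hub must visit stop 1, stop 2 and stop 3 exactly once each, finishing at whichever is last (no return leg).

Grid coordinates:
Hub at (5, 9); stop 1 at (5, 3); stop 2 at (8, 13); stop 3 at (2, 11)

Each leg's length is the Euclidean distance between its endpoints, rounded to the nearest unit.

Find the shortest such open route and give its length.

20 — the minimum one-way total.

There are 3! = 6 possible orderings.
Hub→stop 1→stop 2→stop 3: 6+10+6 = 22
Hub→stop 1→stop 3→stop 2: 6+9+6 = 21
Hub→stop 2→stop 1→stop 3: 5+10+9 = 24
Hub→stop 2→stop 3→stop 1: 5+6+9 = 20
Hub→stop 3→stop 1→stop 2: 4+9+10 = 23
Hub→stop 3→stop 2→stop 1: 4+6+10 = 20
The minimum is 20.
One shortest path: Hub → stop 2 → stop 3 → stop 1.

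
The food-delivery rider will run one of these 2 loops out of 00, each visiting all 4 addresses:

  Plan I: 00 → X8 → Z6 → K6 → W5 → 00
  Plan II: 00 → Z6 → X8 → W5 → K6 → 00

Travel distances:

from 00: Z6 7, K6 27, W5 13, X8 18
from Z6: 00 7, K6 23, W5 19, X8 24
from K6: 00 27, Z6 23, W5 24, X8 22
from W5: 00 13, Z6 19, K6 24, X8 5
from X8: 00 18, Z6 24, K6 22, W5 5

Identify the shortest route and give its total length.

Plan I: 18 + 24 + 23 + 24 + 13 = 102
Plan II: 7 + 24 + 5 + 24 + 27 = 87

87 — Plan II is the shortest.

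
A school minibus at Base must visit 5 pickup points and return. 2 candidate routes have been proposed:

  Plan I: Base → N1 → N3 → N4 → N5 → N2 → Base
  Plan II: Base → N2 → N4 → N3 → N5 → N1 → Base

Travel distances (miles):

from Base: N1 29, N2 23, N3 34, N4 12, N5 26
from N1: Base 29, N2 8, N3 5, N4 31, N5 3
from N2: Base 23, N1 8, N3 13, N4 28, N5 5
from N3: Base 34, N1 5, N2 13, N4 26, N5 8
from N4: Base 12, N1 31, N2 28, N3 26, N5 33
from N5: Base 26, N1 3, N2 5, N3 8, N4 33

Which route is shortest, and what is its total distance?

Plan I: 29 + 5 + 26 + 33 + 5 + 23 = 121
Plan II: 23 + 28 + 26 + 8 + 3 + 29 = 117

117 miles — Plan II is the shortest.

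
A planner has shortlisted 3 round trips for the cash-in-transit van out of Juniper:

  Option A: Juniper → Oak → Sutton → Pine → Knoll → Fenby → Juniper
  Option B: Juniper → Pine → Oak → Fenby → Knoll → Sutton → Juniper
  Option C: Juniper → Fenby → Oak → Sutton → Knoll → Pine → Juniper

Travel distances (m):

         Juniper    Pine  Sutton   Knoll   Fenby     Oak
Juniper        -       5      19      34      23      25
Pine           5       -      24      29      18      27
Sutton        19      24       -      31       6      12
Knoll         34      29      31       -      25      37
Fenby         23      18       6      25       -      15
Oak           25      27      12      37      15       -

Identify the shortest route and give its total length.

115 m — Option C is the shortest.

Option A: 25 + 12 + 24 + 29 + 25 + 23 = 138
Option B: 5 + 27 + 15 + 25 + 31 + 19 = 122
Option C: 23 + 15 + 12 + 31 + 29 + 5 = 115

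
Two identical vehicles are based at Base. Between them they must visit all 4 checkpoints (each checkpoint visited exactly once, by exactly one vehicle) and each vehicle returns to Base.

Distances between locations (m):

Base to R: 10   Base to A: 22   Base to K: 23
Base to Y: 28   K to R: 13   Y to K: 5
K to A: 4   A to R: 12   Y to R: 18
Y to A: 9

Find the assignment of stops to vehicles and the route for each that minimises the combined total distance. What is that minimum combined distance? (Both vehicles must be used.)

There are 2^3 − 1 = 7 ways to divide the 4 stops into two non-empty groups. For each, the best each vehicle can do is its own shortest tour through its group:
  {Y} + {K, A, R}: 56 + 49 = 105
  {K} + {Y, A, R}: 46 + 59 = 105
  {Y, K} + {A, R}: 56 + 44 = 100
  {A} + {Y, K, R}: 44 + 56 = 100
  {Y, A} + {K, R}: 59 + 46 = 105
  {K, A} + {Y, R}: 49 + 56 = 105
  … (7 splits in total)
  {Y, K, A} + {R}: 59 + 20 = 79  ← best
Best: vehicle 1 Base → Y → K → A → Base = 59; vehicle 2 Base → R → Base = 20; combined 79.

79 m — the smallest possible combined total.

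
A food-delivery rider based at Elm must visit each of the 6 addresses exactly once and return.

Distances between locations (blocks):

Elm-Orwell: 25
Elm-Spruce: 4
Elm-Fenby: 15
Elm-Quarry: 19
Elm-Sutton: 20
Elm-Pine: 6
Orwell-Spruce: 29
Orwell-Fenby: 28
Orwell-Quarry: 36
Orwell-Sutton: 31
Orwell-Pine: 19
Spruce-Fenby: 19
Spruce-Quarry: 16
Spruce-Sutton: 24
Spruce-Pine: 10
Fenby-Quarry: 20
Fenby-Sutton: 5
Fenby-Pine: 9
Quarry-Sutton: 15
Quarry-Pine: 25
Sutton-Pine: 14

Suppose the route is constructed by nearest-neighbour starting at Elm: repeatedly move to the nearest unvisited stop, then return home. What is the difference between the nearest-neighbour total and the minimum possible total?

The nearest-neighbour route is 11 blocks longer than optimal.

From Elm: Spruce=4, Pine=6, Fenby=15, Quarry=19, Sutton=20, Orwell=25 → choose Spruce (4).
From Spruce: Pine=10, Quarry=16, Fenby=19, Sutton=24, Orwell=29 → choose Pine (10).
From Pine: Fenby=9, Sutton=14, Orwell=19, Quarry=25 → choose Fenby (9).
From Fenby: Sutton=5, Quarry=20, Orwell=28 → choose Sutton (5).
From Sutton: Quarry=15, Orwell=31 → choose Quarry (15).
From Quarry: Orwell=36 → choose Orwell (36).
NN route Elm → Spruce → Pine → Fenby → Sutton → Quarry → Orwell → Elm costs 104.
Optimal: Elm → Orwell → Pine → Fenby → Sutton → Quarry → Spruce → Elm costs 93 (by enumerating all 360 distinct tours).
Excess = 104 − 93 = 11.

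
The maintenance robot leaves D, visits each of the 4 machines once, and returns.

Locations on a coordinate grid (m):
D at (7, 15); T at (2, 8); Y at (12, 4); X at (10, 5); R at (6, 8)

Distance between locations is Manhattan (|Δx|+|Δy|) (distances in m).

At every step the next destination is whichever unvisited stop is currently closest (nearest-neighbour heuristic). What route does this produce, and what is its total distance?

Total distance 42 m via the nearest-neighbour route D → R → T → X → Y → D.

At D the remaining stops are R 8, T 12, X 13, Y 16; go to R.
At R the remaining stops are T 4, X 7, Y 10; go to T.
At T the remaining stops are X 11, Y 14; go to X.
At X the remaining stops are Y 3; go to Y.
Return Y→D: 16.
Total = 8 + 4 + 11 + 3 + 16 = 42.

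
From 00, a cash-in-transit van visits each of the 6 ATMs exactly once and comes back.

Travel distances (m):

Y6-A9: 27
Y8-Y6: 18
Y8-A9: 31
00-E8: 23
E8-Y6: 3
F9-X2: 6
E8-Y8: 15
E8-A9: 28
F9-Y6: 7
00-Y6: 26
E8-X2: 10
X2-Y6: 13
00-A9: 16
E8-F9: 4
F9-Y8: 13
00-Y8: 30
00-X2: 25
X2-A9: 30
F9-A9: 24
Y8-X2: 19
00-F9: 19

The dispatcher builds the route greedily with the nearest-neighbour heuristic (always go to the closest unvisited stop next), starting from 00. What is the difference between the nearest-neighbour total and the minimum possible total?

Excess over optimum: 6 m.

From 00: A9=16, F9=19, E8=23, X2=25, Y6=26, Y8=30 → choose A9 (16).
From A9: F9=24, Y6=27, E8=28, X2=30, Y8=31 → choose F9 (24).
From F9: E8=4, X2=6, Y6=7, Y8=13 → choose E8 (4).
From E8: Y6=3, X2=10, Y8=15 → choose Y6 (3).
From Y6: X2=13, Y8=18 → choose X2 (13).
From X2: Y8=19 → choose Y8 (19).
NN route 00 → A9 → F9 → E8 → Y6 → X2 → Y8 → 00 costs 109.
Optimal: 00 → F9 → X2 → E8 → Y6 → Y8 → A9 → 00 costs 103 (by enumerating all 360 distinct tours).
Excess = 109 − 103 = 6.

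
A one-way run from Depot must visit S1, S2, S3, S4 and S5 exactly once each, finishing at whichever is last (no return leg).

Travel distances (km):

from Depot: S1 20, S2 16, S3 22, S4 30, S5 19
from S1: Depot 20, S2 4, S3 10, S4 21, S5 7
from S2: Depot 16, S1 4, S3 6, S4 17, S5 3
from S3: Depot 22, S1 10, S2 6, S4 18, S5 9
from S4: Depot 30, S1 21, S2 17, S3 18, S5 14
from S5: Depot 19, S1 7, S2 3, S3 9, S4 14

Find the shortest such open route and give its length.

Minimum one-way distance = 53 km.

There are 5! = 120 possible orderings.
Depot - S1 - S2 - S3 - S4 - S5: 20+4+6+18+14 = 62
Depot - S1 - S2 - S3 - S5 - S4: 20+4+6+9+14 = 53
Depot - S1 - S2 - S4 - S3 - S5: 20+4+17+18+9 = 68
Depot - S1 - S2 - S4 - S5 - S3: 20+4+17+14+9 = 64
Depot - S1 - S2 - S5 - S3 - S4: 20+4+3+9+18 = 54
Depot - S1 - S2 - S5 - S4 - S3: 20+4+3+14+18 = 59
Depot - S1 - S3 - S2 - S4 - S5: 20+10+6+17+14 = 67
Depot - S1 - S3 - S2 - S5 - S4: 20+10+6+3+14 = 53
Depot - S1 - S3 - S4 - S2 - S5: 20+10+18+17+3 = 68
Depot - S1 - S3 - S4 - S5 - S2: 20+10+18+14+3 = 65
Depot - S1 - S3 - S5 - S2 - S4: 20+10+9+3+17 = 59
Depot - S1 - S3 - S5 - S4 - S2: 20+10+9+14+17 = 70
Depot - S1 - S4 - S2 - S3 - S5: 20+21+17+6+9 = 73
Depot - S1 - S4 - S2 - S5 - S3: 20+21+17+3+9 = 70
… (106 more)
The minimum is 53.
One shortest path: Depot → S1 → S2 → S3 → S5 → S4.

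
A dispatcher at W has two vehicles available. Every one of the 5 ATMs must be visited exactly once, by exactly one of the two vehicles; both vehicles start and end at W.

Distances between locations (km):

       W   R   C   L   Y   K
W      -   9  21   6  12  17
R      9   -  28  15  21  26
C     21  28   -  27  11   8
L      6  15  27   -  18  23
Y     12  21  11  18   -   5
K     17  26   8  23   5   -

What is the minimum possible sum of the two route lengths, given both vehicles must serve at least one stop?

74 km — the smallest possible combined total.

There are 2^4 − 1 = 15 ways to divide the 5 stops into two non-empty groups. For each, the best each vehicle can do is its own shortest tour through its group:
  {R} + {C, L, Y, K}: 18 + 58 = 76
  {C} + {R, L, Y, K}: 42 + 64 = 106
  {R, C} + {L, Y, K}: 58 + 46 = 104
  {L} + {R, C, Y, K}: 12 + 62 = 74
  {R, L} + {C, Y, K}: 30 + 46 = 76
  {C, L} + {R, Y, K}: 54 + 52 = 106
  … (15 splits in total)
Best: vehicle 1 W → L → W = 12; vehicle 2 W → R → C → K → Y → W = 62; combined 74.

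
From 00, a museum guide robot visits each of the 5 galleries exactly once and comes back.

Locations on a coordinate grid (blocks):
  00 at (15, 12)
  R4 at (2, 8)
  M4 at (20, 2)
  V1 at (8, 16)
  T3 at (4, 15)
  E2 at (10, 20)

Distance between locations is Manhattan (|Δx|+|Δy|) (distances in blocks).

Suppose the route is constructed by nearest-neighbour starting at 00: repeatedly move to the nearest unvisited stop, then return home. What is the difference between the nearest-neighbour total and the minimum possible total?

From 00: V1=11, E2=13, T3=14, M4=15, R4=17 → choose V1 (11).
From V1: T3=5, E2=6, R4=14, M4=26 → choose T3 (5).
From T3: R4=9, E2=11, M4=29 → choose R4 (9).
From R4: E2=20, M4=24 → choose E2 (20).
From E2: M4=28 → choose M4 (28).
NN route 00 → V1 → T3 → R4 → E2 → M4 → 00 costs 88.
Optimal: 00 → M4 → R4 → T3 → V1 → E2 → 00 costs 72 (by enumerating all 60 distinct tours).
Excess = 88 − 72 = 16.

16 blocks longer than the optimal tour.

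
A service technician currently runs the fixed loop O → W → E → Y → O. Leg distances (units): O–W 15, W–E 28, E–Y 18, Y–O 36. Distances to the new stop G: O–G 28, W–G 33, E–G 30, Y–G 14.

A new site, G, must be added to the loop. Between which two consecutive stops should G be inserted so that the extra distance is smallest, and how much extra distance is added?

+6 — insert G between Y and O.

Insertion cost between consecutive stops i–j is d(i,G) + d(G,j) − d(i,j):
  between O and W: 28 + 33 − 15 = 46
  between W and E: 33 + 30 − 28 = 35
  between E and Y: 30 + 14 − 18 = 26
  between Y and O: 14 + 28 − 36 = 6
Cheapest insertion is between Y and O, adding 6.
New total = 97 + 6 = 103.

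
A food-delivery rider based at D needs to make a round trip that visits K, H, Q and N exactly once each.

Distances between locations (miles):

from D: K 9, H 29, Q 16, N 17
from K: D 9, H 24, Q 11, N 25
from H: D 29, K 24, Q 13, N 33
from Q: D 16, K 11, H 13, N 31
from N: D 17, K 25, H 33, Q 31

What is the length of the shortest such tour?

Shortest round trip = 83 miles.

There are 12 distinct closed tours to check (reversals are equivalent).
D-K-H-Q-N-D: 9+24+13+31+17 = 94
D-K-H-N-Q-D: 9+24+33+31+16 = 113
D-K-Q-H-N-D: 9+11+13+33+17 = 83
D-K-Q-N-H-D: 9+11+31+33+29 = 113
D-K-N-H-Q-D: 9+25+33+13+16 = 96
D-K-N-Q-H-D: 9+25+31+13+29 = 107
D-H-K-Q-N-D: 29+24+11+31+17 = 112
D-H-K-N-Q-D: 29+24+25+31+16 = 125
D-H-Q-K-N-D: 29+13+11+25+17 = 95
D-H-N-K-Q-D: 29+33+25+11+16 = 114
D-Q-K-H-N-D: 16+11+24+33+17 = 101
D-Q-H-K-N-D: 16+13+24+25+17 = 95
The minimum is 83.
One optimal route: D → K → Q → H → N → D (or its reverse).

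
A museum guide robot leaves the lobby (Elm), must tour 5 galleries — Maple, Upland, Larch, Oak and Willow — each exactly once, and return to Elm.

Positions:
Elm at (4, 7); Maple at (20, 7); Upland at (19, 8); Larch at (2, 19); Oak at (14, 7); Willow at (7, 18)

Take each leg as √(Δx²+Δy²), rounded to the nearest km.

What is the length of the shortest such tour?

Elm - Maple - Upland - Larch - Oak - Willow - Elm: 16+1+20+17+13+11 = 78
Elm - Maple - Upland - Larch - Willow - Oak - Elm: 16+1+20+5+13+10 = 65
Elm - Maple - Upland - Oak - Larch - Willow - Elm: 16+1+5+17+5+11 = 55
Elm - Maple - Upland - Oak - Willow - Larch - Elm: 16+1+5+13+5+12 = 52
Elm - Maple - Upland - Willow - Larch - Oak - Elm: 16+1+16+5+17+10 = 65
Elm - Maple - Upland - Willow - Oak - Larch - Elm: 16+1+16+13+17+12 = 75
Elm - Maple - Larch - Upland - Oak - Willow - Elm: 16+22+20+5+13+11 = 87
Elm - Maple - Larch - Upland - Willow - Oak - Elm: 16+22+20+16+13+10 = 97
Elm - Maple - Larch - Oak - Upland - Willow - Elm: 16+22+17+5+16+11 = 87
Elm - Maple - Larch - Oak - Willow - Upland - Elm: 16+22+17+13+16+15 = 99
Elm - Maple - Larch - Willow - Upland - Oak - Elm: 16+22+5+16+5+10 = 74
Elm - Maple - Larch - Willow - Oak - Upland - Elm: 16+22+5+13+5+15 = 76
Elm - Maple - Oak - Upland - Larch - Willow - Elm: 16+6+5+20+5+11 = 63
Elm - Maple - Oak - Upland - Willow - Larch - Elm: 16+6+5+16+5+12 = 60
… (46 more)
Elm - Larch - Willow - Maple - Upland - Oak - Elm: 12+5+17+1+5+10 = 50  ← best
The minimum is 50.
One optimal route: Elm → Larch → Willow → Maple → Upland → Oak → Elm (or its reverse).

Minimum total distance: 50 km.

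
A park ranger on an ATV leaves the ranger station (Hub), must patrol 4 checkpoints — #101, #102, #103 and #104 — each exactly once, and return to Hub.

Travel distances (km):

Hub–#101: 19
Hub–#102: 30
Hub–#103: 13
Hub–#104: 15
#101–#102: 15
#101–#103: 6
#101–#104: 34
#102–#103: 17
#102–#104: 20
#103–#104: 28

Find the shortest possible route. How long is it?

Hub - #101 - #102 - #103 - #104 - Hub: 19+15+17+28+15 = 94
Hub - #101 - #102 - #104 - #103 - Hub: 19+15+20+28+13 = 95
Hub - #101 - #103 - #102 - #104 - Hub: 19+6+17+20+15 = 77
Hub - #101 - #103 - #104 - #102 - Hub: 19+6+28+20+30 = 103
Hub - #101 - #104 - #102 - #103 - Hub: 19+34+20+17+13 = 103
Hub - #101 - #104 - #103 - #102 - Hub: 19+34+28+17+30 = 128
Hub - #102 - #101 - #103 - #104 - Hub: 30+15+6+28+15 = 94
Hub - #102 - #101 - #104 - #103 - Hub: 30+15+34+28+13 = 120
Hub - #102 - #103 - #101 - #104 - Hub: 30+17+6+34+15 = 102
Hub - #102 - #104 - #101 - #103 - Hub: 30+20+34+6+13 = 103
Hub - #103 - #101 - #102 - #104 - Hub: 13+6+15+20+15 = 69
Hub - #103 - #102 - #101 - #104 - Hub: 13+17+15+34+15 = 94
The minimum is 69.
One optimal route: Hub → #103 → #101 → #102 → #104 → Hub (or its reverse).

Minimum total distance: 69 km.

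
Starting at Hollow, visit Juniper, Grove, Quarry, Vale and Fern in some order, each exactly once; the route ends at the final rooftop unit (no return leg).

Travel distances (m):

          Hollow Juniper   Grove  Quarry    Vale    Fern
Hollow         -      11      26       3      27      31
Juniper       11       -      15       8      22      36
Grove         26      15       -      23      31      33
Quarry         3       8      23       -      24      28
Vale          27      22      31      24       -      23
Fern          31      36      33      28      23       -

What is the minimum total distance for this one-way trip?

There are 5! = 120 possible orderings.
Hollow - Juniper - Grove - Quarry - Vale - Fern: 11+15+23+24+23 = 96
Hollow - Juniper - Grove - Quarry - Fern - Vale: 11+15+23+28+23 = 100
Hollow - Juniper - Grove - Vale - Quarry - Fern: 11+15+31+24+28 = 109
Hollow - Juniper - Grove - Vale - Fern - Quarry: 11+15+31+23+28 = 108
Hollow - Juniper - Grove - Fern - Quarry - Vale: 11+15+33+28+24 = 111
Hollow - Juniper - Grove - Fern - Vale - Quarry: 11+15+33+23+24 = 106
Hollow - Juniper - Quarry - Grove - Vale - Fern: 11+8+23+31+23 = 96
Hollow - Juniper - Quarry - Grove - Fern - Vale: 11+8+23+33+23 = 98
Hollow - Juniper - Quarry - Vale - Grove - Fern: 11+8+24+31+33 = 107
Hollow - Juniper - Quarry - Vale - Fern - Grove: 11+8+24+23+33 = 99
Hollow - Juniper - Quarry - Fern - Grove - Vale: 11+8+28+33+31 = 111
Hollow - Juniper - Quarry - Fern - Vale - Grove: 11+8+28+23+31 = 101
Hollow - Juniper - Vale - Grove - Quarry - Fern: 11+22+31+23+28 = 115
Hollow - Juniper - Vale - Grove - Fern - Quarry: 11+22+31+33+28 = 125
… (106 more)
Hollow - Quarry - Juniper - Grove - Vale - Fern: 3+8+15+31+23 = 80  ← best
The minimum is 80.
One shortest path: Hollow → Quarry → Juniper → Grove → Vale → Fern.

Shortest open route: 80 m.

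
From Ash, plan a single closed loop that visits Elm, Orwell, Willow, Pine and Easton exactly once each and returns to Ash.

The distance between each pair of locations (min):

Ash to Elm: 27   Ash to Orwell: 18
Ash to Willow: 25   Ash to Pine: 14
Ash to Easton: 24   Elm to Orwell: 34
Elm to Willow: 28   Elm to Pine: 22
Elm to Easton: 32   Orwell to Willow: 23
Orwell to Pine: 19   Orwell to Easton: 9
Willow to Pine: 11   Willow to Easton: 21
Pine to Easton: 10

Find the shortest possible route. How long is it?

Ash-Elm-Orwell-Willow-Pine-Easton-Ash: 27+34+23+11+10+24 = 129
Ash-Elm-Orwell-Willow-Easton-Pine-Ash: 27+34+23+21+10+14 = 129
Ash-Elm-Orwell-Pine-Willow-Easton-Ash: 27+34+19+11+21+24 = 136
Ash-Elm-Orwell-Pine-Easton-Willow-Ash: 27+34+19+10+21+25 = 136
Ash-Elm-Orwell-Easton-Willow-Pine-Ash: 27+34+9+21+11+14 = 116
Ash-Elm-Orwell-Easton-Pine-Willow-Ash: 27+34+9+10+11+25 = 116
Ash-Elm-Willow-Orwell-Pine-Easton-Ash: 27+28+23+19+10+24 = 131
Ash-Elm-Willow-Orwell-Easton-Pine-Ash: 27+28+23+9+10+14 = 111
Ash-Elm-Willow-Pine-Orwell-Easton-Ash: 27+28+11+19+9+24 = 118
Ash-Elm-Willow-Pine-Easton-Orwell-Ash: 27+28+11+10+9+18 = 103
Ash-Elm-Willow-Easton-Orwell-Pine-Ash: 27+28+21+9+19+14 = 118
Ash-Elm-Willow-Easton-Pine-Orwell-Ash: 27+28+21+10+19+18 = 123
Ash-Elm-Pine-Orwell-Willow-Easton-Ash: 27+22+19+23+21+24 = 136
Ash-Elm-Pine-Orwell-Easton-Willow-Ash: 27+22+19+9+21+25 = 123
… (46 more)
The minimum is 103.
One optimal route: Ash → Elm → Willow → Pine → Easton → Orwell → Ash (or its reverse).

103 min — the shortest possible round trip.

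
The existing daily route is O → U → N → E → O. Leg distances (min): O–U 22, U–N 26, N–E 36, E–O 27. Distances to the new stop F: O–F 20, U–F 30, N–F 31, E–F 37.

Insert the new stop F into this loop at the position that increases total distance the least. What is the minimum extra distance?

Adding 28 min by placing F on the O–U leg.

Insertion cost between consecutive stops i–j is d(i,F) + d(F,j) − d(i,j):
  between O and U: 20 + 30 − 22 = 28
  between U and N: 30 + 31 − 26 = 35
  between N and E: 31 + 37 − 36 = 32
  between E and O: 37 + 20 − 27 = 30
Cheapest insertion is between O and U, adding 28.
New total = 111 + 28 = 139.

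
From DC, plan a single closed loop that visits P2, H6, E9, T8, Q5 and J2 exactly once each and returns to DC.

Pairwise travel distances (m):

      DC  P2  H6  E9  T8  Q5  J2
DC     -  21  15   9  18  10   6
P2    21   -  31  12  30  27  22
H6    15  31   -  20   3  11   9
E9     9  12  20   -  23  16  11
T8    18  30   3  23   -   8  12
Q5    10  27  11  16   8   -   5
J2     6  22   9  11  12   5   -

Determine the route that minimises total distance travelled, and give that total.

Shortest round trip = 73 m.

With 6 stops there are 6!/2 = 360 distinct round trips (a route and its reverse cost the same).
DC-P2-H6-E9-T8-Q5-J2-DC: 21+31+20+23+8+5+6 = 114
DC-P2-H6-E9-T8-J2-Q5-DC: 21+31+20+23+12+5+10 = 122
DC-P2-H6-E9-Q5-T8-J2-DC: 21+31+20+16+8+12+6 = 114
DC-P2-H6-E9-Q5-J2-T8-DC: 21+31+20+16+5+12+18 = 123
DC-P2-H6-E9-J2-T8-Q5-DC: 21+31+20+11+12+8+10 = 113
DC-P2-H6-E9-J2-Q5-T8-DC: 21+31+20+11+5+8+18 = 114
DC-P2-H6-T8-E9-Q5-J2-DC: 21+31+3+23+16+5+6 = 105
DC-P2-H6-T8-E9-J2-Q5-DC: 21+31+3+23+11+5+10 = 104
… (352 more)
DC-E9-P2-J2-H6-T8-Q5-DC: 9+12+22+9+3+8+10 = 73  ← best
The minimum is 73.
One optimal route: DC → E9 → P2 → J2 → H6 → T8 → Q5 → DC (or its reverse).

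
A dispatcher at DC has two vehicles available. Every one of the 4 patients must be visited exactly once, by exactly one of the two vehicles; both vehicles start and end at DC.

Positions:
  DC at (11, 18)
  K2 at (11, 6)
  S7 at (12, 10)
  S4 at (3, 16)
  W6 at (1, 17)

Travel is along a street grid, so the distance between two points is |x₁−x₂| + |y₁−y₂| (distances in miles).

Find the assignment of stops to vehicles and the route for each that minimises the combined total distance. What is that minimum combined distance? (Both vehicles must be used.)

Try each way of splitting the stops between the two vehicles (each non-empty) and, for each split, find the best tour for each vehicle:
  {K2} + {S7, S4, W6}: 24 + 38 = 62
  {S7} + {K2, S4, W6}: 18 + 44 = 62
  {K2, S7} + {S4, W6}: 26 + 24 = 50
  {S4} + {K2, S7, W6}: 20 + 46 = 66
  {K2, S4} + {S7, W6}: 40 + 38 = 78
  {S7, S4} + {K2, W6}: 34 + 44 = 78
  … (7 splits in total)
Best: vehicle 1 DC → K2 → S7 → DC = 26; vehicle 2 DC → S4 → W6 → DC = 24; combined 50.

Minimum combined distance: 50 miles.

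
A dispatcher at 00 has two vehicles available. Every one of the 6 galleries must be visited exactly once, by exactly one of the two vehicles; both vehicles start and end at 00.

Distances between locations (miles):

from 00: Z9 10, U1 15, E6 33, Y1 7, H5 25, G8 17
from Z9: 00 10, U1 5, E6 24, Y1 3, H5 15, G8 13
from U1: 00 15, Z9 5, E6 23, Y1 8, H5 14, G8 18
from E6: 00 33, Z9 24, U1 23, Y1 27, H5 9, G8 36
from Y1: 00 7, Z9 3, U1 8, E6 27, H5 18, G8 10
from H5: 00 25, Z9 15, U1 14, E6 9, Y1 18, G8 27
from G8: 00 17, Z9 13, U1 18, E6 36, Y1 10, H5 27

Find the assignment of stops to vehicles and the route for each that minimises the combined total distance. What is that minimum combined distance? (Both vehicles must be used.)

Minimum combined distance: 105 miles.

Check every non-empty split of the stops between the two vehicles; for each half take its own optimal tour:
  {Z9} + {U1, E6, Y1, H5, G8}: 20 + 91 = 111
  {U1} + {Z9, E6, Y1, H5, G8}: 30 + 87 = 117
  {Z9, U1} + {E6, Y1, H5, G8}: 30 + 86 = 116
  {E6} + {Z9, U1, Y1, H5, G8}: 66 + 73 = 139
  {Z9, E6} + {U1, Y1, H5, G8}: 67 + 73 = 140
  {U1, E6} + {Z9, Y1, H5, G8}: 71 + 69 = 140
  … (31 splits in total)
  {Y1} + {Z9, U1, E6, H5, G8}: 14 + 91 = 105  ← best
Best: vehicle 1 00 → Y1 → 00 = 14; vehicle 2 00 → Z9 → U1 → E6 → H5 → G8 → 00 = 91; combined 105.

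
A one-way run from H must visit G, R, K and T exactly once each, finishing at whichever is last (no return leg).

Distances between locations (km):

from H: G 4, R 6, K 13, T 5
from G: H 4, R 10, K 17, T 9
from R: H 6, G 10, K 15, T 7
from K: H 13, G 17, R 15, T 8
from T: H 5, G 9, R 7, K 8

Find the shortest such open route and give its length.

Minimum one-way distance = 29 km.

There are 4! = 24 possible orderings.
H - G - R - K - T: 4+10+15+8 = 37
H - G - R - T - K: 4+10+7+8 = 29
H - G - K - R - T: 4+17+15+7 = 43
H - G - K - T - R: 4+17+8+7 = 36
H - G - T - R - K: 4+9+7+15 = 35
H - G - T - K - R: 4+9+8+15 = 36
H - R - G - K - T: 6+10+17+8 = 41
H - R - G - T - K: 6+10+9+8 = 33
H - R - K - G - T: 6+15+17+9 = 47
H - R - K - T - G: 6+15+8+9 = 38
H - R - T - G - K: 6+7+9+17 = 39
H - R - T - K - G: 6+7+8+17 = 38
H - K - G - R - T: 13+17+10+7 = 47
H - K - G - T - R: 13+17+9+7 = 46
… (10 more)
The minimum is 29.
One shortest path: H → G → R → T → K.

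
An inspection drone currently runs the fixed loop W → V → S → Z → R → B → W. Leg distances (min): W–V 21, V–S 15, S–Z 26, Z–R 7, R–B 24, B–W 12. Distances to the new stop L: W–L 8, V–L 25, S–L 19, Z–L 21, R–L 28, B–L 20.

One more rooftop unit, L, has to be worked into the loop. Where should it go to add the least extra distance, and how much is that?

+12 min — insert L between W and V.

Insertion cost between consecutive stops i–j is d(i,L) + d(L,j) − d(i,j):
  between W and V: 8 + 25 − 21 = 12
  between V and S: 25 + 19 − 15 = 29
  between S and Z: 19 + 21 − 26 = 14
  between Z and R: 21 + 28 − 7 = 42
  between R and B: 28 + 20 − 24 = 24
  between B and W: 20 + 8 − 12 = 16
Cheapest insertion is between W and V, adding 12.
New total = 105 + 12 = 117.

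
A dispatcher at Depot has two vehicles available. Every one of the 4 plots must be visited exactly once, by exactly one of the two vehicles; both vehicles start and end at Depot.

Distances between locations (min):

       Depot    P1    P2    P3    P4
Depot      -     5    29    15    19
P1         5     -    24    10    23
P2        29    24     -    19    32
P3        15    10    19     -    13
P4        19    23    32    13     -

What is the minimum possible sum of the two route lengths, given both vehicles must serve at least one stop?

There are 2^3 − 1 = 7 ways to divide the 4 stops into two non-empty groups. For each, the best each vehicle can do is its own shortest tour through its group:
  {P1} + {P2, P3, P4}: 10 + 80 = 90
  {P2} + {P1, P3, P4}: 58 + 47 = 105
  {P1, P2} + {P3, P4}: 58 + 47 = 105
  {P3} + {P1, P2, P4}: 30 + 80 = 110
  {P1, P3} + {P2, P4}: 30 + 80 = 110
  {P2, P3} + {P1, P4}: 63 + 47 = 110
  … (7 splits in total)
Best: vehicle 1 Depot → P1 → Depot = 10; vehicle 2 Depot → P2 → P3 → P4 → Depot = 80; combined 90.

90 min — the smallest possible combined total.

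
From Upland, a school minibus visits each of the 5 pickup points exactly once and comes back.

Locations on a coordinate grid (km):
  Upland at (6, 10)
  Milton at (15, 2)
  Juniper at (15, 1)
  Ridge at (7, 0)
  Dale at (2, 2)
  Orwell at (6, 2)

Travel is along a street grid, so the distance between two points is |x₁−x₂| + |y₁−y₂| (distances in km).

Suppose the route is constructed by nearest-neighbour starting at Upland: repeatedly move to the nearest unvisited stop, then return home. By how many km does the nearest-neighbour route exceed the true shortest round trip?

Upland: Orwell=8, Ridge=11, Dale=12, Milton=17, Juniper=18 ⇒ Orwell
Orwell: Ridge=3, Dale=4, Milton=9, Juniper=10 ⇒ Ridge
Ridge: Dale=7, Juniper=9, Milton=10 ⇒ Dale
Dale: Milton=13, Juniper=14 ⇒ Milton
Milton: Juniper=1 ⇒ Juniper
NN route Upland → Orwell → Ridge → Dale → Milton → Juniper → Upland costs 50.
Optimal: Upland → Milton → Juniper → Ridge → Dale → Orwell → Upland costs 46 (by enumerating all 60 distinct tours).
Excess = 50 − 46 = 4.

The nearest-neighbour route is 4 km longer than optimal.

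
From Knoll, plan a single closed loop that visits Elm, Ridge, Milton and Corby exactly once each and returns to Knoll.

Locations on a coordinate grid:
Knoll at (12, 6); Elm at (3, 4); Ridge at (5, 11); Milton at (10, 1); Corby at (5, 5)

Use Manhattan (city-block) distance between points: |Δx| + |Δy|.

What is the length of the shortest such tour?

38 — the shortest possible round trip.

There are 12 distinct closed tours to check (reversals are equivalent).
Knoll → Elm → Ridge → Milton → Corby → Knoll: 11+9+15+9+8 = 52
Knoll → Elm → Ridge → Corby → Milton → Knoll: 11+9+6+9+7 = 42
Knoll → Elm → Milton → Ridge → Corby → Knoll: 11+10+15+6+8 = 50
Knoll → Elm → Milton → Corby → Ridge → Knoll: 11+10+9+6+12 = 48
Knoll → Elm → Corby → Ridge → Milton → Knoll: 11+3+6+15+7 = 42
Knoll → Elm → Corby → Milton → Ridge → Knoll: 11+3+9+15+12 = 50
Knoll → Ridge → Elm → Milton → Corby → Knoll: 12+9+10+9+8 = 48
Knoll → Ridge → Elm → Corby → Milton → Knoll: 12+9+3+9+7 = 40
Knoll → Ridge → Milton → Elm → Corby → Knoll: 12+15+10+3+8 = 48
Knoll → Ridge → Corby → Elm → Milton → Knoll: 12+6+3+10+7 = 38
Knoll → Milton → Elm → Ridge → Corby → Knoll: 7+10+9+6+8 = 40
Knoll → Milton → Ridge → Elm → Corby → Knoll: 7+15+9+3+8 = 42
The minimum is 38.
One optimal route: Knoll → Ridge → Corby → Elm → Milton → Knoll (or its reverse).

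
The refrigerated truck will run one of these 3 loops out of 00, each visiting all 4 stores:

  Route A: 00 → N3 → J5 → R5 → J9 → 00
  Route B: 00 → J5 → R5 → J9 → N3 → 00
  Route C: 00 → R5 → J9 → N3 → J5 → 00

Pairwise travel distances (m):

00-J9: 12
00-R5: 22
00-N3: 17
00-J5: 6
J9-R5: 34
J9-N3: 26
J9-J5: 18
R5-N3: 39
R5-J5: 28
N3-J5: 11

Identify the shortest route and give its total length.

99 m — Route C is the shortest.

Route A: 17 + 11 + 28 + 34 + 12 = 102
Route B: 6 + 28 + 34 + 26 + 17 = 111
Route C: 22 + 34 + 26 + 11 + 6 = 99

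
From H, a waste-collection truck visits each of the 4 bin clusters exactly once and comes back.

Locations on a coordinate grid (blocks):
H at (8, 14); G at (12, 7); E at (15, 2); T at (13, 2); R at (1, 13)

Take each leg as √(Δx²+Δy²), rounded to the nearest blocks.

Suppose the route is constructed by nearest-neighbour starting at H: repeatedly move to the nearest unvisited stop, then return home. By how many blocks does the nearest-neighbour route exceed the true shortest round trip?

From H: R=7, G=8, T=13, E=14 → choose R (7).
From R: G=13, T=16, E=18 → choose G (13).
From G: T=5, E=6 → choose T (5).
From T: E=2 → choose E (2).
NN route H → R → G → T → E → H costs 41.
Optimal: H → G → E → T → R → H costs 39 (by enumerating all 12 distinct tours).
Excess = 41 − 39 = 2.

2 blocks longer than the optimal tour.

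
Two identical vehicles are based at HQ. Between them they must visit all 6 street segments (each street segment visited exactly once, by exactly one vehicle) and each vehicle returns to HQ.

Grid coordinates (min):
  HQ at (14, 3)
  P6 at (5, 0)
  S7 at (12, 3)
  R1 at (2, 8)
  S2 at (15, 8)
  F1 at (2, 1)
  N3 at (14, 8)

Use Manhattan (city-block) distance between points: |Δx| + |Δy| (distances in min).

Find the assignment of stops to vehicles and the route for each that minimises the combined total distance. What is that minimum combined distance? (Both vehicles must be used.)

46 min — the smallest possible combined total.

There are 2^5 − 1 = 31 ways to divide the 6 stops into two non-empty groups. For each, the best each vehicle can do is its own shortest tour through its group:
  {P6} + {S7, R1, S2, F1, N3}: 24 + 40 = 64
  {S7} + {P6, R1, S2, F1, N3}: 4 + 42 = 46
  {P6, S7} + {R1, S2, F1, N3}: 24 + 40 = 64
  {R1} + {P6, S7, S2, F1, N3}: 34 + 42 = 76
  {P6, R1} + {S7, S2, F1, N3}: 40 + 40 = 80
  {S7, R1} + {P6, S2, F1, N3}: 34 + 42 = 76
  … (31 splits in total)
Best: vehicle 1 HQ → S7 → HQ = 4; vehicle 2 HQ → P6 → F1 → R1 → S2 → N3 → HQ = 42; combined 46.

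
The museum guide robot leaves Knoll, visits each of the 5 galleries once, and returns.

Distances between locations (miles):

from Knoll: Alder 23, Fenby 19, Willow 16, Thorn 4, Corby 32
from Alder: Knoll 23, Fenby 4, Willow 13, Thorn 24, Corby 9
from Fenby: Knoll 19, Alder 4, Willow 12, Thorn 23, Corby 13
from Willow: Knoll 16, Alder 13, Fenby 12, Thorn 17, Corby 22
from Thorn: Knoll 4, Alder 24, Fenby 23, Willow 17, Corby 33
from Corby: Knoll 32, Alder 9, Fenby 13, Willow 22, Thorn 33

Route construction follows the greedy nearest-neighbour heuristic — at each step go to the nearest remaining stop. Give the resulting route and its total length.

At Knoll the remaining stops are Thorn 4, Willow 16, Fenby 19, Alder 23, Corby 32; go to Thorn.
At Thorn the remaining stops are Willow 17, Fenby 23, Alder 24, Corby 33; go to Willow.
At Willow the remaining stops are Fenby 12, Alder 13, Corby 22; go to Fenby.
At Fenby the remaining stops are Alder 4, Corby 13; go to Alder.
At Alder the remaining stops are Corby 9; go to Corby.
Return Corby→Knoll: 32.
Total = 4 + 17 + 12 + 4 + 9 + 32 = 78.

78 miles along Knoll → Thorn → Willow → Fenby → Alder → Corby → Knoll.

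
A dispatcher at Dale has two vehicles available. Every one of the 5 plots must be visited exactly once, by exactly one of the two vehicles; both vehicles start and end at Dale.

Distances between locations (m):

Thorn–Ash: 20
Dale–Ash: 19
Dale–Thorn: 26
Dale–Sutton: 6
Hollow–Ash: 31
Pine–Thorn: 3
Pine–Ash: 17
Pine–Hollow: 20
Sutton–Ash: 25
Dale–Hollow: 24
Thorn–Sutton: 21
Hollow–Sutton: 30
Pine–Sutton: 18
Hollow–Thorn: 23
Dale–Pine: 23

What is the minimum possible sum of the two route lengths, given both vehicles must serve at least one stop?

Minimum combined distance: 98 m.

Check every non-empty split of the stops between the two vehicles; for each half take its own optimal tour:
  {Pine} + {Hollow, Thorn, Sutton, Ash}: 46 + 98 = 144
  {Hollow} + {Pine, Thorn, Sutton, Ash}: 48 + 66 = 114
  {Pine, Hollow} + {Thorn, Sutton, Ash}: 67 + 66 = 133
  {Thorn} + {Pine, Hollow, Sutton, Ash}: 52 + 92 = 144
  {Pine, Thorn} + {Hollow, Sutton, Ash}: 52 + 86 = 138
  {Hollow, Thorn} + {Pine, Sutton, Ash}: 73 + 60 = 133
  … (15 splits in total)
  {Sutton} + {Pine, Hollow, Thorn, Ash}: 12 + 86 = 98  ← best
Best: vehicle 1 Dale → Sutton → Dale = 12; vehicle 2 Dale → Hollow → Pine → Thorn → Ash → Dale = 86; combined 98.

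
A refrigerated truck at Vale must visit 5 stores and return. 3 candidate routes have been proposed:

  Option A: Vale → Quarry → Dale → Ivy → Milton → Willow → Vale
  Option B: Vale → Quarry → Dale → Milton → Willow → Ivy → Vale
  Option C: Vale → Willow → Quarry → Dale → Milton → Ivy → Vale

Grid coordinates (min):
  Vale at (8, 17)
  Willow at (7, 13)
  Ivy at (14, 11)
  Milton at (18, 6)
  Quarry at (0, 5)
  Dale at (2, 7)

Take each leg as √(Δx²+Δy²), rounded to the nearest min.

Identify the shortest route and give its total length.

48 min — Option C is the shortest.

Option A: 14 + 3 + 13 + 6 + 13 + 4 = 53
Option B: 14 + 3 + 16 + 13 + 7 + 8 = 61
Option C: 4 + 11 + 3 + 16 + 6 + 8 = 48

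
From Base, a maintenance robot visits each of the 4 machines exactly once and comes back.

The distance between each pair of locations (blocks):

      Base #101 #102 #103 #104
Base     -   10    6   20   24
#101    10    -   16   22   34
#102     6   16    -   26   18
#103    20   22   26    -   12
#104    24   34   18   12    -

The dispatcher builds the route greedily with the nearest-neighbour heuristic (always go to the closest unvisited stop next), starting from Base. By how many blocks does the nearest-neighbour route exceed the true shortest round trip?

12 blocks longer than the optimal tour.

Base: #102=6, #101=10, #103=20, #104=24 ⇒ #102
#102: #101=16, #104=18, #103=26 ⇒ #101
#101: #103=22, #104=34 ⇒ #103
#103: #104=12 ⇒ #104
NN route Base → #102 → #101 → #103 → #104 → Base costs 80.
Optimal: Base → #101 → #103 → #104 → #102 → Base costs 68 (by enumerating all 12 distinct tours).
Excess = 80 − 68 = 12.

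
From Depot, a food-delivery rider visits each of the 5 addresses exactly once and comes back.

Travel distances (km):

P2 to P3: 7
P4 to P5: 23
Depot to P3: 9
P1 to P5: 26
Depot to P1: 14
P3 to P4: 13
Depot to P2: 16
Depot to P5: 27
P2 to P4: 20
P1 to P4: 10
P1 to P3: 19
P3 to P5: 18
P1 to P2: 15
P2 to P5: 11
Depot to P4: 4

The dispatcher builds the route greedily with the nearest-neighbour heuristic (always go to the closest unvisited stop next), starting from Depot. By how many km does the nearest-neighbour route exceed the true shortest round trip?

From Depot: P4=4, P3=9, P1=14, P2=16, P5=27 → choose P4 (4).
From P4: P1=10, P3=13, P2=20, P5=23 → choose P1 (10).
From P1: P2=15, P3=19, P5=26 → choose P2 (15).
From P2: P3=7, P5=11 → choose P3 (7).
From P3: P5=18 → choose P5 (18).
NN route Depot → P4 → P1 → P2 → P3 → P5 → Depot costs 81.
Optimal: Depot → P3 → P2 → P5 → P1 → P4 → Depot costs 67 (by enumerating all 60 distinct tours).
Excess = 81 − 67 = 14.

The nearest-neighbour route is 14 km longer than optimal.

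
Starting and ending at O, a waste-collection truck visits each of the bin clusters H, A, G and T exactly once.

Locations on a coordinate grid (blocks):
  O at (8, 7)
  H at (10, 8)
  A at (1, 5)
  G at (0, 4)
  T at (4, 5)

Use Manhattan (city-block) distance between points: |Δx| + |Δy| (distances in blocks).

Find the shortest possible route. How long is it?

28 blocks — the shortest possible round trip.

There are 12 distinct closed tours to check (reversals are equivalent).
O→H→A→G→T→O: 3+12+2+5+6 = 28
O→H→A→T→G→O: 3+12+3+5+11 = 34
O→H→G→A→T→O: 3+14+2+3+6 = 28
O→H→G→T→A→O: 3+14+5+3+9 = 34
O→H→T→A→G→O: 3+9+3+2+11 = 28
O→H→T→G→A→O: 3+9+5+2+9 = 28
O→A→H→G→T→O: 9+12+14+5+6 = 46
O→A→H→T→G→O: 9+12+9+5+11 = 46
O→A→G→H→T→O: 9+2+14+9+6 = 40
O→A→T→H→G→O: 9+3+9+14+11 = 46
O→G→H→A→T→O: 11+14+12+3+6 = 46
O→G→A→H→T→O: 11+2+12+9+6 = 40
The minimum is 28.
One optimal route: O → H → A → G → T → O (or its reverse).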